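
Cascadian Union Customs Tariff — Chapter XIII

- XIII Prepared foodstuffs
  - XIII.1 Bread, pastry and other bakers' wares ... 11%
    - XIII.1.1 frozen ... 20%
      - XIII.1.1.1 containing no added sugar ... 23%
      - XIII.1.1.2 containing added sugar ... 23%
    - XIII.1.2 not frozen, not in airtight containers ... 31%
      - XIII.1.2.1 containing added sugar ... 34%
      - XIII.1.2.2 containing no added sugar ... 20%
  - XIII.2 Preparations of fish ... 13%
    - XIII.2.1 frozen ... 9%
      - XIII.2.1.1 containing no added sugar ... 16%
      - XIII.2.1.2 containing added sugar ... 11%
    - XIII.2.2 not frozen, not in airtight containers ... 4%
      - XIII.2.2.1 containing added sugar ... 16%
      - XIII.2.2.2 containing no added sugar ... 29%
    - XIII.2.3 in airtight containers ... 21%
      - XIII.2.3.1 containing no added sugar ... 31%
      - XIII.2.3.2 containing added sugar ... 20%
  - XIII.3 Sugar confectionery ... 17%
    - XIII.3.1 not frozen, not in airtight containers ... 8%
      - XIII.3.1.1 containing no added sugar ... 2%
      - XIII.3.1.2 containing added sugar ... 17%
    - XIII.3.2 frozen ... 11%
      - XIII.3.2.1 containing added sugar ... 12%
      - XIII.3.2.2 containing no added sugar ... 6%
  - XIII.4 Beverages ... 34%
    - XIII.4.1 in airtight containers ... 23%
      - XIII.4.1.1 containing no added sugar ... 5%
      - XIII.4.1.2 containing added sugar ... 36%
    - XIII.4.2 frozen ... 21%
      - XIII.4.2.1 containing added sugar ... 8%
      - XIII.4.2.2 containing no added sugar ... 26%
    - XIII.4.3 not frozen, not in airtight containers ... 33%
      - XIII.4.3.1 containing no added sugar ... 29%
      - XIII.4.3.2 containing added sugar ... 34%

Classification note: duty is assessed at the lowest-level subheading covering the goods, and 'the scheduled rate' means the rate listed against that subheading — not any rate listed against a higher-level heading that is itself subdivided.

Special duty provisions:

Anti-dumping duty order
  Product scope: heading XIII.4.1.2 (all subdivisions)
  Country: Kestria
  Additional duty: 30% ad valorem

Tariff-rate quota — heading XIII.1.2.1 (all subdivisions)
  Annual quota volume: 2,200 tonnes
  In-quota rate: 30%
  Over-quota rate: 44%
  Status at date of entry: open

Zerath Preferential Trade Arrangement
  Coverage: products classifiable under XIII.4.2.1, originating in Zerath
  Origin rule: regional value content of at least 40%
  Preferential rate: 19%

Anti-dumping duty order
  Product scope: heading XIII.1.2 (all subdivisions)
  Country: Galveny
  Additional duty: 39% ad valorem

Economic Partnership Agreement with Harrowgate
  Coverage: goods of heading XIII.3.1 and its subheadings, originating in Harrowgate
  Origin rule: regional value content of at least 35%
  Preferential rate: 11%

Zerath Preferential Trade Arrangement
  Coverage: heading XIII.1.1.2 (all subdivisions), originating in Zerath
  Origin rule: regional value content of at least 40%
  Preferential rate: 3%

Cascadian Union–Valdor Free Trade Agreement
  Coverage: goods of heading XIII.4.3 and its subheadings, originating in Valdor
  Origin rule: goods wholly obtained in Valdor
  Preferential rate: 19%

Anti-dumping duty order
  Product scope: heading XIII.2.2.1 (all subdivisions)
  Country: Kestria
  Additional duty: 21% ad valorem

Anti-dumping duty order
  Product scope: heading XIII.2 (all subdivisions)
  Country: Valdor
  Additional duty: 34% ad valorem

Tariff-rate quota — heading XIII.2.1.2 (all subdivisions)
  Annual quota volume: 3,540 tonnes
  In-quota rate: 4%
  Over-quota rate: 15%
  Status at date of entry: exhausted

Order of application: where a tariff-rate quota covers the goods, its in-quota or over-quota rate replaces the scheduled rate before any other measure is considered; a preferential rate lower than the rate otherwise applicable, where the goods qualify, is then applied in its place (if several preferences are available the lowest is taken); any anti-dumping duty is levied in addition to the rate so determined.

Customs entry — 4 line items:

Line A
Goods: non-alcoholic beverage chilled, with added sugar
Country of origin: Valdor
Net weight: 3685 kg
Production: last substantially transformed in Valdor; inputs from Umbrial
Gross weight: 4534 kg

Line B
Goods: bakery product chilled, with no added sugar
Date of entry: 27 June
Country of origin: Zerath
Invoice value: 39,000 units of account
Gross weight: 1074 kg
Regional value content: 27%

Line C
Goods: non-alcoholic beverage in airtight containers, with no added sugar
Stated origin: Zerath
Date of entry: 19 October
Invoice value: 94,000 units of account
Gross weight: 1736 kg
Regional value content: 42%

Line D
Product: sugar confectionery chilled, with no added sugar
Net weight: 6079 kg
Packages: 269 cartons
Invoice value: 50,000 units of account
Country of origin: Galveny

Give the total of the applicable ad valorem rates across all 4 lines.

61%

Line A: non-alcoholic beverage → XIII.4; chilled → XIII.4.3; with added sugar → XIII.4.3.2. Scheduled 34%. Valdor agreement on XIII.4.3: not wholly obtained. → 34%.
Line B: bakery product → XIII.1; chilled → XIII.1.2; with no added sugar → XIII.1.2.2. Scheduled 20%. Zerath agreement on XIII.4.2.1: XIII.1.2.2 not covered; Zerath agreement on XIII.1.1.2: XIII.1.2.2 not covered. → 20%.
Line C: non-alcoholic beverage → XIII.4; in airtight containers → XIII.4.1; with no added sugar → XIII.4.1.1. Scheduled 5%. Zerath agreement on XIII.4.2.1: XIII.4.1.1 not covered; Zerath agreement on XIII.1.1.2: XIII.4.1.1 not covered. → 5%.
Line D: sugar confectionery → XIII.3; chilled → XIII.3.1; with no added sugar → XIII.3.1.1. Scheduled 2%. No special measure applies. → 2%.
Sum: 34% + 20% + 5% + 2% = 61%.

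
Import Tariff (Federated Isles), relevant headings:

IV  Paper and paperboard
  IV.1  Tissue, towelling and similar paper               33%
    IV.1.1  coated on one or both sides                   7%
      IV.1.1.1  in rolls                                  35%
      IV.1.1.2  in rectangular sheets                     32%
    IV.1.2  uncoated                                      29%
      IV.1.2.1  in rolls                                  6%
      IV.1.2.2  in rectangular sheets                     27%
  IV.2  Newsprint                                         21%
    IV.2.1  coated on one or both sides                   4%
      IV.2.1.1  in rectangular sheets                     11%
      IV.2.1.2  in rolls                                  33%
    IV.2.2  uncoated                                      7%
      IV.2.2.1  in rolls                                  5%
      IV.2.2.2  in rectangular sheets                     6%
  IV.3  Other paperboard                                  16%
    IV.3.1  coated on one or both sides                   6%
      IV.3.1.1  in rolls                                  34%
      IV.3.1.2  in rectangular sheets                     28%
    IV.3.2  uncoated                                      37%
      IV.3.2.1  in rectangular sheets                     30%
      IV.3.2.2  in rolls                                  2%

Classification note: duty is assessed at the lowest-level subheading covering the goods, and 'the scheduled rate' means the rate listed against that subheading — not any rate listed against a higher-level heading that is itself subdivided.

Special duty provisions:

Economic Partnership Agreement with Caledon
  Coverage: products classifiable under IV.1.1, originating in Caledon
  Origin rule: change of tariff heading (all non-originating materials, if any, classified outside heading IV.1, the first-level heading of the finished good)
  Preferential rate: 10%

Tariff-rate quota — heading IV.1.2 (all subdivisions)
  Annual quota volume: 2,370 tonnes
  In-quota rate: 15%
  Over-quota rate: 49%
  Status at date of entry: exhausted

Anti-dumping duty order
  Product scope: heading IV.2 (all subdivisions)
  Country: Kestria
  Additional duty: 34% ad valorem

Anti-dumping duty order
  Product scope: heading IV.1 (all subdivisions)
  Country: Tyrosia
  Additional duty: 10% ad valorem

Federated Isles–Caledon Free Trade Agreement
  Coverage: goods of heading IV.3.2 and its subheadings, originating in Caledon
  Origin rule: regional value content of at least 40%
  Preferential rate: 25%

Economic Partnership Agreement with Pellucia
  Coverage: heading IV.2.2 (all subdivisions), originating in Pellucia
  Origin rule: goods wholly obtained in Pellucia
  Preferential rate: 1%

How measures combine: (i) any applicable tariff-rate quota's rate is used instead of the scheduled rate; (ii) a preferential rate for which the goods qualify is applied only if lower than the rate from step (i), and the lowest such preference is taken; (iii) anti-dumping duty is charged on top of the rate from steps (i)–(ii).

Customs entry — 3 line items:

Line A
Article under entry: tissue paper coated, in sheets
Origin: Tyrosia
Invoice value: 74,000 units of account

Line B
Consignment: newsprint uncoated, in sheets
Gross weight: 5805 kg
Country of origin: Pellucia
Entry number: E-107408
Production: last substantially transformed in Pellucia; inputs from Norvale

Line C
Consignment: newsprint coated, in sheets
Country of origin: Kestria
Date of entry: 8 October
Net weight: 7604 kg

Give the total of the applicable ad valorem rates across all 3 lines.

93%

Line A: tissue paper → IV.1; coated → IV.1.1; in sheets → IV.1.1.2. Scheduled 32%. anti-dumping (Tyrosia, IV.1): +10%; total 32% + 10% = 42%. → 42%.
Line B: newsprint → IV.2; uncoated → IV.2.2; in sheets → IV.2.2.2. Scheduled 6%. Pellucia agreement on IV.2.2: not wholly obtained. → 6%.
Line C: newsprint → IV.2; coated → IV.2.1; in sheets → IV.2.1.1. Scheduled 11%. anti-dumping (Kestria, IV.2): +34%; total 11% + 34% = 45%. → 45%.
Sum: 42% + 6% + 45% = 93%.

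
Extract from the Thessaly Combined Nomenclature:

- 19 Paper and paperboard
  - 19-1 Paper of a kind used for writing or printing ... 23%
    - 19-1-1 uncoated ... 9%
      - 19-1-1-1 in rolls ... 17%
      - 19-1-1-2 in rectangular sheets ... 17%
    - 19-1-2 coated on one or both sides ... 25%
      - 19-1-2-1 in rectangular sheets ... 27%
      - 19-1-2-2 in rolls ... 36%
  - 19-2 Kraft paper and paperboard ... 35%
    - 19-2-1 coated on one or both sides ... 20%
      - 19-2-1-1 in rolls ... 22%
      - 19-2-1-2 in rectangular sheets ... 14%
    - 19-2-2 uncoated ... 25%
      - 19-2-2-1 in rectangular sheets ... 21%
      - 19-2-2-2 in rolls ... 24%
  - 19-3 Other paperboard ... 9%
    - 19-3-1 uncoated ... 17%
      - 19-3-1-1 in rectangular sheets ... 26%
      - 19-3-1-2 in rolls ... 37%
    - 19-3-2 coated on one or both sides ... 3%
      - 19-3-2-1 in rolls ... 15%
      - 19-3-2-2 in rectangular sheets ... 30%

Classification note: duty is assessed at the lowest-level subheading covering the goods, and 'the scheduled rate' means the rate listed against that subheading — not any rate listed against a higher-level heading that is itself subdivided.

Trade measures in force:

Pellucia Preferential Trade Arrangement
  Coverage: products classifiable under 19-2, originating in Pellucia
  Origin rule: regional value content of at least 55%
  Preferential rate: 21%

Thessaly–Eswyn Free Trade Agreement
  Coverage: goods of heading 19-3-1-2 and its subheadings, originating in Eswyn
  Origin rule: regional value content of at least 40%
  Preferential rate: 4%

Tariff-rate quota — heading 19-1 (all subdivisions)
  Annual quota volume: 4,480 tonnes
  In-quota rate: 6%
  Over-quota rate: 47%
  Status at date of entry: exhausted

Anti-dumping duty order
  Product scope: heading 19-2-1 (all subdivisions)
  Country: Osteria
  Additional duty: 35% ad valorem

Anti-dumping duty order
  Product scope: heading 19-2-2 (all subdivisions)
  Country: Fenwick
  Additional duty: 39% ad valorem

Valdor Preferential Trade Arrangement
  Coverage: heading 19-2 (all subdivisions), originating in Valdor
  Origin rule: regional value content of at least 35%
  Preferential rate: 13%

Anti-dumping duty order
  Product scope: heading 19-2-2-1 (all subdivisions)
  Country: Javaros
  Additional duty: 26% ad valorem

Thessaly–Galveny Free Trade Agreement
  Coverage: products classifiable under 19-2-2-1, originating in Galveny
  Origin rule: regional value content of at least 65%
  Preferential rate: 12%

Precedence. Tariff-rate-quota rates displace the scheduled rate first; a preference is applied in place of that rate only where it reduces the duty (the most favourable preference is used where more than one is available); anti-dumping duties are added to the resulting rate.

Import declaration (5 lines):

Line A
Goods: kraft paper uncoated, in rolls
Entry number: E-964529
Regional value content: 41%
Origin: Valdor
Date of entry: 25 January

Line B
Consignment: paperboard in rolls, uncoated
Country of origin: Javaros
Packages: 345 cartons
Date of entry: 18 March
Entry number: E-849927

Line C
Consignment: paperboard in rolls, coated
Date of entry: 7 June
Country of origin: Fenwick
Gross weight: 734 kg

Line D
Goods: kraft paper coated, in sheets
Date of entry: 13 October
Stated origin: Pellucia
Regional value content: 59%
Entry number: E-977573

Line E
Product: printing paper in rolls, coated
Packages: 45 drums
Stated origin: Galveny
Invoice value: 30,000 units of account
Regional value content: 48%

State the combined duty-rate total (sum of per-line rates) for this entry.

Line A: kraft paper → 19-2; uncoated → 19-2-2; in rolls → 19-2-2-2. Scheduled 24%. Valdor agreement on 19-2: RVC ≥ 35% → 13% available; preferential 13%. → 13%.
Line B: paperboard → 19-3; uncoated → 19-3-1; in rolls → 19-3-1-2. Scheduled 37%. No special measure applies. → 37%.
Line C: paperboard → 19-3; coated → 19-3-2; in rolls → 19-3-2-1. Scheduled 15%. No special measure applies. → 15%.
Line D: kraft paper → 19-2; coated → 19-2-1; in sheets → 19-2-1-2. Scheduled 14%. Pellucia agreement on 19-2: RVC ≥ 55% → 21% available; preference 21% not lower than 14% → no reduction. → 14%.
Line E: printing paper → 19-1; coated → 19-1-2; in rolls → 19-1-2-2. Scheduled 36%. quota on 19-1 exhausted → over-quota 47%; Galveny agreement on 19-2-2-1: 19-1-2-2 not covered. → 47%.
Sum: 13% + 37% + 15% + 14% + 47% = 126%.

126%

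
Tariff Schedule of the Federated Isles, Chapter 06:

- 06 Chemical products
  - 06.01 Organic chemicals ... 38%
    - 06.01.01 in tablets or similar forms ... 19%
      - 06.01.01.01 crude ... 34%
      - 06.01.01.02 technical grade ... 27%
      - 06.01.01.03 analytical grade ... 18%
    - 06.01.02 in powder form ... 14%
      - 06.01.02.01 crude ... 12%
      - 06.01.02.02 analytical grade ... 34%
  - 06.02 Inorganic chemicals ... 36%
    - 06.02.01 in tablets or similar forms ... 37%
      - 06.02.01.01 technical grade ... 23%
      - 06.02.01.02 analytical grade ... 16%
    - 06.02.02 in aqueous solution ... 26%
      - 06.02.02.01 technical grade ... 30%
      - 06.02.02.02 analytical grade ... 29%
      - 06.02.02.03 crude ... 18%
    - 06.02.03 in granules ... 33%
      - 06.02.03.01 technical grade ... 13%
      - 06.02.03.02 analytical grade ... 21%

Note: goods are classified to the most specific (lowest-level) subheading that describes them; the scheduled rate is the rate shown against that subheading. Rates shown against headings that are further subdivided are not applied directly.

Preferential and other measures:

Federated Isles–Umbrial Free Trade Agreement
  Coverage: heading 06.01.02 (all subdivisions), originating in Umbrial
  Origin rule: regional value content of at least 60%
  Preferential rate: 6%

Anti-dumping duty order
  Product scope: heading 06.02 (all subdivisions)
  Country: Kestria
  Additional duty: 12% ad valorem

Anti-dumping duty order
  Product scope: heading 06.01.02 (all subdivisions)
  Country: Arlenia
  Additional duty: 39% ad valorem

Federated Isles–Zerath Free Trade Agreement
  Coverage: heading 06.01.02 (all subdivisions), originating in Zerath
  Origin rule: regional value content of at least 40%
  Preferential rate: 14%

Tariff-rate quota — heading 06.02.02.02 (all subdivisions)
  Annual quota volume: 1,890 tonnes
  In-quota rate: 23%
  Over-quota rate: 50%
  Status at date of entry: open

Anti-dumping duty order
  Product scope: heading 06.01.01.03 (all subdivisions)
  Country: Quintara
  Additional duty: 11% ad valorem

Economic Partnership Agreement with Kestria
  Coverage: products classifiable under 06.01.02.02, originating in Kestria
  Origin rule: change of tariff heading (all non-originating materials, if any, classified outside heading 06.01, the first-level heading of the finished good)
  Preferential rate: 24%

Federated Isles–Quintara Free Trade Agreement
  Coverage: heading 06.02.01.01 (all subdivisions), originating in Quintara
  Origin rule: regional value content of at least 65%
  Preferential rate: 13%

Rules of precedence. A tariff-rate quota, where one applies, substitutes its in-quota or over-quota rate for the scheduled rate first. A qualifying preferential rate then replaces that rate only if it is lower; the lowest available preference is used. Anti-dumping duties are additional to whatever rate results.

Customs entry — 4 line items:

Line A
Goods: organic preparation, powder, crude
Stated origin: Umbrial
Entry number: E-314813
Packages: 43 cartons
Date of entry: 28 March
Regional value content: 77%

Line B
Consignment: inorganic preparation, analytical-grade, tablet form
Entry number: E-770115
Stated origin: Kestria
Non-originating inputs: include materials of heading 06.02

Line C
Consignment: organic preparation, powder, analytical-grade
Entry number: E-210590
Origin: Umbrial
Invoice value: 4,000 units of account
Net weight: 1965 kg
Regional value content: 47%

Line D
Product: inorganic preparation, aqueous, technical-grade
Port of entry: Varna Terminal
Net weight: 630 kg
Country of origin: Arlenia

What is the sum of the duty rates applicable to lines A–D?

Line A: organic → 06.01; powder → 06.01.02; crude → 06.01.02.01. Scheduled 12%. Umbrial agreement on 06.01.02: RVC ≥ 60% → 6% available; preferential 6%. → 6%.
Line B: inorganic → 06.02; tablet form → 06.02.01; analytical-grade → 06.02.01.02. Scheduled 16%. Kestria agreement on 06.01.02.02: 06.02.01.02 not covered; anti-dumping (Kestria, 06.02): +12%; total 16% + 12% = 28%. → 28%.
Line C: organic → 06.01; powder → 06.01.02; analytical-grade → 06.01.02.02. Scheduled 34%. Umbrial agreement on 06.01.02: RVC < 60%. → 34%.
Line D: inorganic → 06.02; aqueous → 06.02.02; technical-grade → 06.02.02.01. Scheduled 30%. No special measure applies. → 30%.
Sum: 6% + 28% + 34% + 30% = 98%.

98%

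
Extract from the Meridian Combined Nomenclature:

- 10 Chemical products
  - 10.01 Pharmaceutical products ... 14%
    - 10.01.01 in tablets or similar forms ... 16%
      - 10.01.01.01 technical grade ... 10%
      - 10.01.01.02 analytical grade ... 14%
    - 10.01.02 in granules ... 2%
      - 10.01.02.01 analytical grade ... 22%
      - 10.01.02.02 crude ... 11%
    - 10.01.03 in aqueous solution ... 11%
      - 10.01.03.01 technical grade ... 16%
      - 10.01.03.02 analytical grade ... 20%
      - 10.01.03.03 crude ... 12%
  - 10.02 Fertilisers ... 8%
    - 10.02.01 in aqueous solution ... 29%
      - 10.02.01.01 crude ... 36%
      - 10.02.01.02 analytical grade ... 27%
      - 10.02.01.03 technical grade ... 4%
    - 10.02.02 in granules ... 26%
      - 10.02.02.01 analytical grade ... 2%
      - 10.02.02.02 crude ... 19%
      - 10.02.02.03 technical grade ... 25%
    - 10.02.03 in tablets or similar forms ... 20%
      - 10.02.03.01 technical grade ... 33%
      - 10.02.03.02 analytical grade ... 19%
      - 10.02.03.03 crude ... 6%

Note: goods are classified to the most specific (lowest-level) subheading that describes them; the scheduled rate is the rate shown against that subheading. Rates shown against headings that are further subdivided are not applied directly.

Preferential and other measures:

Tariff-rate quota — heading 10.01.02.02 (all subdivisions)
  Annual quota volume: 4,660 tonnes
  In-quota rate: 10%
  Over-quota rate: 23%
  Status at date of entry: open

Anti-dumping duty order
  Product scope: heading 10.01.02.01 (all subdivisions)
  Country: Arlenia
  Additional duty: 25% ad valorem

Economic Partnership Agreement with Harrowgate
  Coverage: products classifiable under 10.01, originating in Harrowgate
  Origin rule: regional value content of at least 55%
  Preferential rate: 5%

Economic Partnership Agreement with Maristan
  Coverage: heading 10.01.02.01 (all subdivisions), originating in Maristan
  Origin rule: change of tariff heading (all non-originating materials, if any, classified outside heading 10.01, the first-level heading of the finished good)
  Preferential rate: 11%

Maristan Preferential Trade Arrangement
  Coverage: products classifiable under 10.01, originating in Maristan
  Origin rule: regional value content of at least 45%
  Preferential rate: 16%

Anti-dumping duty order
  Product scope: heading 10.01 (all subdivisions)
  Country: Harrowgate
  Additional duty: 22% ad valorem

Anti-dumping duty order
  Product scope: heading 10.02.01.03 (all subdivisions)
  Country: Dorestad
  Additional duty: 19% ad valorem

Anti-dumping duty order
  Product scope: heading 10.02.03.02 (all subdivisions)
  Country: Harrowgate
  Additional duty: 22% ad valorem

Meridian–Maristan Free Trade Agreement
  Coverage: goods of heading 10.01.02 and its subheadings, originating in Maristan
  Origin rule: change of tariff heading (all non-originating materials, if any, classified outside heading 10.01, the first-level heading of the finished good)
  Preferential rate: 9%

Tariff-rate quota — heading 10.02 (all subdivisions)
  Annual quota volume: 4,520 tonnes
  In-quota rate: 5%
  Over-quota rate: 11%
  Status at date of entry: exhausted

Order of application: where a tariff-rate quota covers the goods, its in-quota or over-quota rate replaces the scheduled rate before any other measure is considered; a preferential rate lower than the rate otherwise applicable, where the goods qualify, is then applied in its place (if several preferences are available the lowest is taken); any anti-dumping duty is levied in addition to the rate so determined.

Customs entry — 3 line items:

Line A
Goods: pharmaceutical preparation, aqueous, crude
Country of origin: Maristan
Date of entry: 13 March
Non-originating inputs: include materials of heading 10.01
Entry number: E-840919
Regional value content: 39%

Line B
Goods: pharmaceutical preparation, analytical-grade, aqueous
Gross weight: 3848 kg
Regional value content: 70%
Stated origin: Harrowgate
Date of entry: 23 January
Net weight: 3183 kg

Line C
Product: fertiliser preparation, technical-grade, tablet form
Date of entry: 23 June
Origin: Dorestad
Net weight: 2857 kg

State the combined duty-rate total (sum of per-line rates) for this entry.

50%

Line A: pharmaceutical → 10.01; aqueous → 10.01.03; crude → 10.01.03.03. Scheduled 12%. Maristan agreement on 10.01.02.01: 10.01.03.03 not covered; Maristan agreement on 10.01: RVC < 45%; Maristan agreement on 10.01.02: 10.01.03.03 not covered. → 12%.
Line B: pharmaceutical → 10.01; aqueous → 10.01.03; analytical-grade → 10.01.03.02. Scheduled 20%. Harrowgate agreement on 10.01: RVC ≥ 55% → 5% available; preferential 5%; anti-dumping (Harrowgate, 10.01): +22%; total 5% + 22% = 27%. → 27%.
Line C: fertiliser → 10.02; tablet form → 10.02.03; technical-grade → 10.02.03.01. Scheduled 33%. quota on 10.02 exhausted → over-quota 11%. → 11%.
Sum: 12% + 27% + 11% = 50%.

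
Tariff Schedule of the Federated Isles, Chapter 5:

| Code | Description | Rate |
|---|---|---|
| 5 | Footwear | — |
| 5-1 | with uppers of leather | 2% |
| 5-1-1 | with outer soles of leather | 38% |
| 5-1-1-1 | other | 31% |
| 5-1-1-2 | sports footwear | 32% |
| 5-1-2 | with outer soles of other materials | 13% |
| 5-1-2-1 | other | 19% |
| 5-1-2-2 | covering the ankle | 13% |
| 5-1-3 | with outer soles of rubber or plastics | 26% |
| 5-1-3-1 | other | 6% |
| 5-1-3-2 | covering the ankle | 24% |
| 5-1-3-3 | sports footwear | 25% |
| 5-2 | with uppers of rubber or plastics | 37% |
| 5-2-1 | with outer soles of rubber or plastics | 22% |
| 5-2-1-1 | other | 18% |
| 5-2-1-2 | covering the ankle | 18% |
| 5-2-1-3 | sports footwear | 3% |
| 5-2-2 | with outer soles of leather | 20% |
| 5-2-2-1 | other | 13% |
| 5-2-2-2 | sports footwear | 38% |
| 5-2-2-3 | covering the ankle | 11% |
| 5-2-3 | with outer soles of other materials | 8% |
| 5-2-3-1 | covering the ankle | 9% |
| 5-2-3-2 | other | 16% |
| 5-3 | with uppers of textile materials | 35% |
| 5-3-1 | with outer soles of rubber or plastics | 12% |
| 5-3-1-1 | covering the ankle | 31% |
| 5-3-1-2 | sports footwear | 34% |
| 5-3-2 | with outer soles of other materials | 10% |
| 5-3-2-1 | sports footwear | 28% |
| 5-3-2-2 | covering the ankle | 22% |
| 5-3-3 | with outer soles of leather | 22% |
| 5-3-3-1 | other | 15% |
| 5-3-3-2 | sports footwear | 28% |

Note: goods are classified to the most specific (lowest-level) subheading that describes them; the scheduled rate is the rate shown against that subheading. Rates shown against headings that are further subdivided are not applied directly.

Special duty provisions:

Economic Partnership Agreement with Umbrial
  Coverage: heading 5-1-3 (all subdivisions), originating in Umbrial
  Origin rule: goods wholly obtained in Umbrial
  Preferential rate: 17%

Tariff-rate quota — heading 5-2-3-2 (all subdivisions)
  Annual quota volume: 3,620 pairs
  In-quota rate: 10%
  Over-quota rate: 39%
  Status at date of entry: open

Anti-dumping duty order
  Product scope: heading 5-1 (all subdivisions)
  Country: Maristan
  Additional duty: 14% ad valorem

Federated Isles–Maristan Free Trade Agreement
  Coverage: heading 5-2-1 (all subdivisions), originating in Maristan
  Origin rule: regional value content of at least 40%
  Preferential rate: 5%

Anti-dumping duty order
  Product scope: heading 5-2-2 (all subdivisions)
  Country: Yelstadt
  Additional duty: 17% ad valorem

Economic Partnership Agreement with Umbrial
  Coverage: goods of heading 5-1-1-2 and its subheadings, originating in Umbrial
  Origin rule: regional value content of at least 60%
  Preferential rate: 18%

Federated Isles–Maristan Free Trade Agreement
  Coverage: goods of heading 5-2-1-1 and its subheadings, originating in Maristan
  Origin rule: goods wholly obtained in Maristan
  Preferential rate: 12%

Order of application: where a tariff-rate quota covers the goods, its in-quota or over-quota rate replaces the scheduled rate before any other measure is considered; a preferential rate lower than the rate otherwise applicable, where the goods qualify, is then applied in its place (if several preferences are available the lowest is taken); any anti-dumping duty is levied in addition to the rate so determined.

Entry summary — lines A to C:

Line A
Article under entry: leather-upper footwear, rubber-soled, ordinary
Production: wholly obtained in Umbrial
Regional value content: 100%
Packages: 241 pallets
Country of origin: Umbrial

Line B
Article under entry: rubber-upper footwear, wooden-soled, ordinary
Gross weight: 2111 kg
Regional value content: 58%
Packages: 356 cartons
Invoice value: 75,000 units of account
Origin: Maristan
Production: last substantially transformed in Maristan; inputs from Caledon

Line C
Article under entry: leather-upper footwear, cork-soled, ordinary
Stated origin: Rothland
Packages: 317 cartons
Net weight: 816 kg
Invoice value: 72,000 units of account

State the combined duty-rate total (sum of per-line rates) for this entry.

35%

Line A: leather-upper → 5-1; rubber-soled → 5-1-3; ordinary → 5-1-3-1. Scheduled 6%. Umbrial agreement on 5-1-3: wholly obtained → 17% available; Umbrial agreement on 5-1-1-2: 5-1-3-1 not covered; preference 17% not lower than 6% → no reduction. → 6%.
Line B: rubber-upper → 5-2; wooden-soled → 5-2-3; ordinary → 5-2-3-2. Scheduled 16%. quota on 5-2-3-2 open → in-quota 10%; Maristan agreement on 5-2-1: 5-2-3-2 not covered; Maristan agreement on 5-2-1-1: 5-2-3-2 not covered. → 10%.
Line C: leather-upper → 5-1; cork-soled → 5-1-2; ordinary → 5-1-2-1. Scheduled 19%. No special measure applies. → 19%.
Sum: 6% + 10% + 19% = 35%.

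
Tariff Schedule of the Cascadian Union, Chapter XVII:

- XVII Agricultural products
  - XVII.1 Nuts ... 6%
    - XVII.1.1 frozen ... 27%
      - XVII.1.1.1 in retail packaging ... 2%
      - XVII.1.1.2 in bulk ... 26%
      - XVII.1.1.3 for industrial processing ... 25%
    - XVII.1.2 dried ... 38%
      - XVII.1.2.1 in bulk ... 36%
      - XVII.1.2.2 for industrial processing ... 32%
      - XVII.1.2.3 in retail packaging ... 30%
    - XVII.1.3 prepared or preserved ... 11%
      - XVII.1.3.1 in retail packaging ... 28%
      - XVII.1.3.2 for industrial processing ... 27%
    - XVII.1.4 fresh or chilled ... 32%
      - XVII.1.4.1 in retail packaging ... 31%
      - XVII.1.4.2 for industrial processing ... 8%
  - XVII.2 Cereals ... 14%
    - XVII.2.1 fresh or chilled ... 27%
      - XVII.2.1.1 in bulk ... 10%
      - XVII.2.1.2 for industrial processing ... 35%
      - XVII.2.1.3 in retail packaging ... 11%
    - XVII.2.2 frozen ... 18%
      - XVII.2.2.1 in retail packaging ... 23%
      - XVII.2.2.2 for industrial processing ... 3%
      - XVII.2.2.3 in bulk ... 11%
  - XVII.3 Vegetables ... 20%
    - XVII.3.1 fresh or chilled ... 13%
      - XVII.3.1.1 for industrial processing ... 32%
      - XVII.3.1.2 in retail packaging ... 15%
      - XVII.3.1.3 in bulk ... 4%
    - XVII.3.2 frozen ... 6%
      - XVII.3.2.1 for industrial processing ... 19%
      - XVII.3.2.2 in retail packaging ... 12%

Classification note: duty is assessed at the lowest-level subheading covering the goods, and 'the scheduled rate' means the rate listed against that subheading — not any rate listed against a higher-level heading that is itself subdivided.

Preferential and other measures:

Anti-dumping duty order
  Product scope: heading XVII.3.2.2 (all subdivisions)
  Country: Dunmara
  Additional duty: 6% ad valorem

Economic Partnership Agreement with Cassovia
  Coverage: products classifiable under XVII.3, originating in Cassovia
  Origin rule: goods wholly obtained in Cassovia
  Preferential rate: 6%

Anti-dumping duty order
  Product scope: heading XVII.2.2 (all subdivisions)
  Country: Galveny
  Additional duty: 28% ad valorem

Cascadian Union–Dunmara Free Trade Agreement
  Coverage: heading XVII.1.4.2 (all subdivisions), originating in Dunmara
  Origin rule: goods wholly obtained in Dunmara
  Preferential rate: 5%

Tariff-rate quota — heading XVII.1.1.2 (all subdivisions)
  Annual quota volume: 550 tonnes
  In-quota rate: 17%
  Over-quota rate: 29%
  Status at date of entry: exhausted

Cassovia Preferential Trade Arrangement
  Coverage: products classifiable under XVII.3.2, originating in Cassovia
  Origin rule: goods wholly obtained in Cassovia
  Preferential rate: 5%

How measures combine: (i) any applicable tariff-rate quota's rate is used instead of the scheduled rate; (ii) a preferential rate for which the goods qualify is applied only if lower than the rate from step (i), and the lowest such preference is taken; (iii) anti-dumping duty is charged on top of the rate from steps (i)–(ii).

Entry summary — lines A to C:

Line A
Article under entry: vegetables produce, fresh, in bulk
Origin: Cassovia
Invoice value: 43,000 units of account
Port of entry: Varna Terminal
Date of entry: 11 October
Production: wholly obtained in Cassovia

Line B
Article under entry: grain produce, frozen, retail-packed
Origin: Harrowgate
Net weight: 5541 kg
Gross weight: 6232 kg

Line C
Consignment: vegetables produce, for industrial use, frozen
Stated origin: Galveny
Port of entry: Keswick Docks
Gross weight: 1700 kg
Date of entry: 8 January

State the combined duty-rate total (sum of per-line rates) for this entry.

46%

Line A: vegetables → XVII.3; fresh → XVII.3.1; in bulk → XVII.3.1.3. Scheduled 4%. Cassovia agreement on XVII.3: wholly obtained → 6% available; Cassovia agreement on XVII.3.2: XVII.3.1.3 not covered; preference 6% not lower than 4% → no reduction. → 4%.
Line B: grain → XVII.2; frozen → XVII.2.2; retail-packed → XVII.2.2.1. Scheduled 23%. No special measure applies. → 23%.
Line C: vegetables → XVII.3; frozen → XVII.3.2; for industrial use → XVII.3.2.1. Scheduled 19%. No special measure applies. → 19%.
Sum: 4% + 23% + 19% = 46%.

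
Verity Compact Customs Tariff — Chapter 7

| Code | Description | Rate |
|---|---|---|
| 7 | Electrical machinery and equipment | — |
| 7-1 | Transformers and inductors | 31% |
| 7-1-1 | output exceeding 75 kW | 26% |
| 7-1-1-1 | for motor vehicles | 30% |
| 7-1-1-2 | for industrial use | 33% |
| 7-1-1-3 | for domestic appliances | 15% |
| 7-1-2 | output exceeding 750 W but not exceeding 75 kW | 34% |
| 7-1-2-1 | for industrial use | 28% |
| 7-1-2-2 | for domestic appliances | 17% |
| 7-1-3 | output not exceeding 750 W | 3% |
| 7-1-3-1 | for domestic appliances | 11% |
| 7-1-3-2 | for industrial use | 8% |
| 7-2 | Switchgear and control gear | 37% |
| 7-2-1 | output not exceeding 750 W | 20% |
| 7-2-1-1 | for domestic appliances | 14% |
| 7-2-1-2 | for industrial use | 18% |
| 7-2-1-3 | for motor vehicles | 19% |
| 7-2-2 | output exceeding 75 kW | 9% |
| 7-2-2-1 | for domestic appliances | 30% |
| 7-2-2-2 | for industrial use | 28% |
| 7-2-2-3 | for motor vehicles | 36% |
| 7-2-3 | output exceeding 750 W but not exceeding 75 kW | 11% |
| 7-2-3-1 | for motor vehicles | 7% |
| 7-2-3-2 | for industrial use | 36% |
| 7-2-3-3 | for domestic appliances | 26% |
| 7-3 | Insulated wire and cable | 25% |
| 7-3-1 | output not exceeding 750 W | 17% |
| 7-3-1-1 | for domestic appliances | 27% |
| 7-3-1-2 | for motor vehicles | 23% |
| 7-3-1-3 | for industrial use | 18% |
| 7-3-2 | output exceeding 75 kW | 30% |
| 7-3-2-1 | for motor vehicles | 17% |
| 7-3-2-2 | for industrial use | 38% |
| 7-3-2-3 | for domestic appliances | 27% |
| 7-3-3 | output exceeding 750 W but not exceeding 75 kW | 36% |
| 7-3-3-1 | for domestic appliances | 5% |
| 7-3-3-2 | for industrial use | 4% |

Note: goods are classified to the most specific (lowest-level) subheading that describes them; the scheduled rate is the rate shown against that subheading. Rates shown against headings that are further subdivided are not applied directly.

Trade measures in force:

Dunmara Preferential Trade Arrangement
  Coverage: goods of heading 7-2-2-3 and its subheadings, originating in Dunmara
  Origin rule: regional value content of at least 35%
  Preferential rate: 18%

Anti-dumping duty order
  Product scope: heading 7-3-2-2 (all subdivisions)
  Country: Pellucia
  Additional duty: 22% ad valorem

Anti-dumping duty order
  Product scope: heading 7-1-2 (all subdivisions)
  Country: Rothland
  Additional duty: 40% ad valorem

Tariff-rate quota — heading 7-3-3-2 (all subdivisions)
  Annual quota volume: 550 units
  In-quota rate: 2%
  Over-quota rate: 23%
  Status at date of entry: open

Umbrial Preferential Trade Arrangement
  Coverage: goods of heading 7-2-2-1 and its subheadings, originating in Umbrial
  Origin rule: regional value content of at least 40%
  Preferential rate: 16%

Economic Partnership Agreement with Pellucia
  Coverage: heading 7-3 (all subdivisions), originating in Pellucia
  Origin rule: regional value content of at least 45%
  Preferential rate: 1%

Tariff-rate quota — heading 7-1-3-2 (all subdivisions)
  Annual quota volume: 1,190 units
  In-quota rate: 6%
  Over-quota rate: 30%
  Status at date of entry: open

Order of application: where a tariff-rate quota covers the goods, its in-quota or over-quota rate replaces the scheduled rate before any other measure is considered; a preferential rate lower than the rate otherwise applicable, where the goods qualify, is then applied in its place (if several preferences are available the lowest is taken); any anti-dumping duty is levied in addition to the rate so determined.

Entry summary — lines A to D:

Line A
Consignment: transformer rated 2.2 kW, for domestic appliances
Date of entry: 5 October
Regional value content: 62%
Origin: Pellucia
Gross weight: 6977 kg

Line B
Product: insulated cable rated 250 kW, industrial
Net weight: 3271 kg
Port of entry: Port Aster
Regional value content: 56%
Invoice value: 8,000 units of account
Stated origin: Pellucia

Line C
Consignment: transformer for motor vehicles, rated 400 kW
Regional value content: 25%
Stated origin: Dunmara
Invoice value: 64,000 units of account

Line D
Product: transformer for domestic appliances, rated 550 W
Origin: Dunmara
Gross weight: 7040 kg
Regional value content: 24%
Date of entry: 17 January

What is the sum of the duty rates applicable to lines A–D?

Line A: transformer → 7-1; rated 2.2 kW → 7-1-2; for domestic appliances → 7-1-2-2. Scheduled 17%. Pellucia agreement on 7-3: 7-1-2-2 not covered. → 17%.
Line B: insulated cable → 7-3; rated 250 kW → 7-3-2; industrial → 7-3-2-2. Scheduled 38%. Pellucia agreement on 7-3: RVC ≥ 45% → 1% available; preferential 1%; anti-dumping (Pellucia, 7-3-2-2): +22%; total 1% + 22% = 23%. → 23%.
Line C: transformer → 7-1; rated 400 kW → 7-1-1; for motor vehicles → 7-1-1-1. Scheduled 30%. Dunmara agreement on 7-2-2-3: 7-1-1-1 not covered. → 30%.
Line D: transformer → 7-1; rated 550 W → 7-1-3; for domestic appliances → 7-1-3-1. Scheduled 11%. Dunmara agreement on 7-2-2-3: 7-1-3-1 not covered. → 11%.
Sum: 17% + 23% + 30% + 11% = 81%.

81%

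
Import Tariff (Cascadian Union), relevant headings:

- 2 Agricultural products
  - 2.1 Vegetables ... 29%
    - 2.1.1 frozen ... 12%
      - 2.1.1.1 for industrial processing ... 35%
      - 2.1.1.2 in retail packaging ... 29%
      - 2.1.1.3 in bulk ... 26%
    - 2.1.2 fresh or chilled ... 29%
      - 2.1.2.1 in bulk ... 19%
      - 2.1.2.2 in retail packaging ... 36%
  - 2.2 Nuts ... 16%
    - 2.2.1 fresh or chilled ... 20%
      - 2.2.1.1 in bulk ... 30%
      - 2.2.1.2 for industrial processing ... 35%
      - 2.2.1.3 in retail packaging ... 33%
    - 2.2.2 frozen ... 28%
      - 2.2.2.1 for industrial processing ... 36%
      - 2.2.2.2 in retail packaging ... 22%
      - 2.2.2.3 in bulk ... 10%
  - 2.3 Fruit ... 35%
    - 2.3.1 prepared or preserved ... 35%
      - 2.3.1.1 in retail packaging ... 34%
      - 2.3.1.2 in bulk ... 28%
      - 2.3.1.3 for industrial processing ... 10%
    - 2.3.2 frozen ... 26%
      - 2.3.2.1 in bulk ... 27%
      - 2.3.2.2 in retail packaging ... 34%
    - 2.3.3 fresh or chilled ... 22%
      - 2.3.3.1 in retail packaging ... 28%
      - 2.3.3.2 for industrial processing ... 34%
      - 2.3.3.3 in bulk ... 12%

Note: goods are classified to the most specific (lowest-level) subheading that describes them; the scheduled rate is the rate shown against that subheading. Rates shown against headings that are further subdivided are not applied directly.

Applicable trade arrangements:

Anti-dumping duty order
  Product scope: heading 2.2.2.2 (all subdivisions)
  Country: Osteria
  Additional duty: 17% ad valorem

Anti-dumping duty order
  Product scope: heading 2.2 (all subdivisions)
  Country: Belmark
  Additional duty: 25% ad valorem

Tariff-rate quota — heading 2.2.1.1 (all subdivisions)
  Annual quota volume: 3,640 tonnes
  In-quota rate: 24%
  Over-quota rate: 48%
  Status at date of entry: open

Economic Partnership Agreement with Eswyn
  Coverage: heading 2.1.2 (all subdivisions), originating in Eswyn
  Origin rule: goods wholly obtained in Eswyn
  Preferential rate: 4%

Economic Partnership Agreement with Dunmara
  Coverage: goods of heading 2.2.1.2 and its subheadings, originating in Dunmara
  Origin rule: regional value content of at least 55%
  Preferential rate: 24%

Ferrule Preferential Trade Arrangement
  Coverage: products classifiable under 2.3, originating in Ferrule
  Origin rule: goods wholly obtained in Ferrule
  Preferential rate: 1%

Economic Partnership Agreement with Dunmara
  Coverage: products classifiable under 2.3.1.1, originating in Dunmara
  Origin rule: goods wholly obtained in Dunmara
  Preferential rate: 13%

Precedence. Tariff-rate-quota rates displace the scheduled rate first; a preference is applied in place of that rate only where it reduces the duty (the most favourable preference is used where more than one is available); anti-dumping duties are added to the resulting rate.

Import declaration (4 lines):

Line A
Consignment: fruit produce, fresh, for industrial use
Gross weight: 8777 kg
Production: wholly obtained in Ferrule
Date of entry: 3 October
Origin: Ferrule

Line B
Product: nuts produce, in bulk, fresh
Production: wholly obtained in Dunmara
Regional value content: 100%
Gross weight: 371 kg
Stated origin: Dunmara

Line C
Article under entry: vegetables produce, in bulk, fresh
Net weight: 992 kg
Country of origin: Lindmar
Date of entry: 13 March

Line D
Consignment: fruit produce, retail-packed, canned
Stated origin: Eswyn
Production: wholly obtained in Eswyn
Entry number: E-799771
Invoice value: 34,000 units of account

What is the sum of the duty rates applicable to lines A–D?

Line A: fruit → 2.3; fresh → 2.3.3; for industrial use → 2.3.3.2. Scheduled 34%. Ferrule agreement on 2.3: wholly obtained → 1% available; preferential 1%. → 1%.
Line B: nuts → 2.2; fresh → 2.2.1; in bulk → 2.2.1.1. Scheduled 30%. quota on 2.2.1.1 open → in-quota 24%; Dunmara agreement on 2.2.1.2: 2.2.1.1 not covered; Dunmara agreement on 2.3.1.1: 2.2.1.1 not covered. → 24%.
Line C: vegetables → 2.1; fresh → 2.1.2; in bulk → 2.1.2.1. Scheduled 19%. No special measure applies. → 19%.
Line D: fruit → 2.3; canned → 2.3.1; retail-packed → 2.3.1.1. Scheduled 34%. Eswyn agreement on 2.1.2: 2.3.1.1 not covered. → 34%.
Sum: 1% + 24% + 19% + 34% = 78%.

78%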